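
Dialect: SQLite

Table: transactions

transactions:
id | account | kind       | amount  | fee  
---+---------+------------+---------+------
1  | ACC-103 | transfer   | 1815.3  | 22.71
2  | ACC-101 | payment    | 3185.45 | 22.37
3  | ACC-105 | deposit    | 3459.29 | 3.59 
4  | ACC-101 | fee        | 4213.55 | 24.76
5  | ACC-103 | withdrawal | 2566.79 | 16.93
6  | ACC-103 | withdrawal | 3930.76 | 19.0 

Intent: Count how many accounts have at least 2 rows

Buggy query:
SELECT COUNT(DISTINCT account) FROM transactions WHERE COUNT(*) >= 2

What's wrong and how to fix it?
Bug: WHERE filters individual rows, not groups, so a group-level COUNT is invalid there

Fix: Group first with HAVING COUNT(*) >= 2, then COUNT the resulting groups

Corrected query:
SELECT COUNT(*) FROM (SELECT account FROM transactions GROUP BY account HAVING COUNT(*) >= 2)

Result:
COUNT(*)
--------
2       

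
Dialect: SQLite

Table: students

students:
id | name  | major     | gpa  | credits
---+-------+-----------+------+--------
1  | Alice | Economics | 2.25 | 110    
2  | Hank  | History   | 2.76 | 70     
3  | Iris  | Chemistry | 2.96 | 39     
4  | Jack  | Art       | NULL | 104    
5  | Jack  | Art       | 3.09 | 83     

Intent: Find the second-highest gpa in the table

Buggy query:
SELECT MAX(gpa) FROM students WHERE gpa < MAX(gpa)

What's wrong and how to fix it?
Bug: MAX(gpa) on the right of the comparison is an aggregate-in-WHERE error

Fix: Compute the overall MAX in a subquery, then take MAX of rows below it

Corrected query:
SELECT MAX(gpa) FROM students WHERE gpa < (SELECT MAX(gpa) FROM students)

Result:
MAX(gpa)
--------
2.96    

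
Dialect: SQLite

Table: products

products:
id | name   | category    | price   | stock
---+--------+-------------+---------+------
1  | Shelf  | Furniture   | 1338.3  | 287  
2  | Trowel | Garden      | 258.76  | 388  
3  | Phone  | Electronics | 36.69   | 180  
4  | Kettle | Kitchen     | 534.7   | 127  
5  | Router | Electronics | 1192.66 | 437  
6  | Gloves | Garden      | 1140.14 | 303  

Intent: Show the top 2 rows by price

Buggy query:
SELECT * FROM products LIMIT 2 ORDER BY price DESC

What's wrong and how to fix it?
Bug: LIMIT must come after ORDER BY

Fix: Swap the clauses: ORDER BY first, then LIMIT

Corrected query:
SELECT * FROM products ORDER BY price DESC LIMIT 2

Result:
id | name   | category    | price   | stock
---+--------+-------------+---------+------
1  | Shelf  | Furniture   | 1338.3  | 287  
5  | Router | Electronics | 1192.66 | 437  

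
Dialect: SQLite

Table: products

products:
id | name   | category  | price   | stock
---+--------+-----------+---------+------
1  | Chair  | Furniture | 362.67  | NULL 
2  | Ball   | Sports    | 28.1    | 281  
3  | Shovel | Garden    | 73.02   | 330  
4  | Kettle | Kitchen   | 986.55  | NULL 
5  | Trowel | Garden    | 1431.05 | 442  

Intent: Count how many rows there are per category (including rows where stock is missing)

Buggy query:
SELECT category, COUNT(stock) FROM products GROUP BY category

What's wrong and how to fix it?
Bug: COUNT(column) counts non-NULL values only; rows with NULL stock aren't counted

Fix: Replace COUNT(stock) with COUNT(*)

Corrected query:
SELECT category, COUNT(*) FROM products GROUP BY category

Result:
category  | COUNT(*)
----------+---------
Furniture | 1       
Garden    | 2       
Kitchen   | 1       
Sports    | 1       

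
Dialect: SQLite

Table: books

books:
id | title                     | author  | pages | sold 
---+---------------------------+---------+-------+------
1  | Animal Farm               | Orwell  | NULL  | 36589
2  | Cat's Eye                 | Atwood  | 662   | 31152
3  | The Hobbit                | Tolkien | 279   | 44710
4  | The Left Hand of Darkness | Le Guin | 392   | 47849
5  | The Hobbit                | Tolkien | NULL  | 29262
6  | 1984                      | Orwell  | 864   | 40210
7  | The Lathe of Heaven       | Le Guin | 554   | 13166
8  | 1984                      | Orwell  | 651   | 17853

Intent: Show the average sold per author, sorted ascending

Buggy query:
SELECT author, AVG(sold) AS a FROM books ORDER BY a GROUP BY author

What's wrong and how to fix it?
Bug: ORDER BY appears before GROUP BY; SQL clause order requires GROUP BY first

Fix: Move ORDER BY to the end, after GROUP BY

Corrected query:
SELECT author, AVG(sold) AS a FROM books GROUP BY author ORDER BY a

Result:
author  | a           
--------+-------------
Le Guin | 30507.5     
Atwood  | 31152       
Orwell  | 31550.666667
Tolkien | 36986       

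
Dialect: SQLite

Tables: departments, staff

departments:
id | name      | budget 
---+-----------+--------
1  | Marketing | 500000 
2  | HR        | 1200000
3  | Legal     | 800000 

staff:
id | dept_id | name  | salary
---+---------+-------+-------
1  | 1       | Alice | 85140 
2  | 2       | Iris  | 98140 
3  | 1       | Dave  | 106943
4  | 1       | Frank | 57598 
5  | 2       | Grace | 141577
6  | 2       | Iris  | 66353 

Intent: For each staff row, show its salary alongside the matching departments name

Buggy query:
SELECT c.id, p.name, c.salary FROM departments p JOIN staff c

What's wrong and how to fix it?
Bug: JOIN with no ON clause produces a cartesian product; every staff row pairs with every departments row

Fix: Specify the join condition linking the foreign key to the parent id

Corrected query:
SELECT c.id, p.name, c.salary FROM departments p JOIN staff c ON c.dept_id = p.id

Result:
id | name      | salary
---+-----------+-------
1  | Marketing | 85140 
2  | HR        | 98140 
3  | Marketing | 106943
4  | Marketing | 57598 
5  | HR        | 141577
6  | HR        | 66353 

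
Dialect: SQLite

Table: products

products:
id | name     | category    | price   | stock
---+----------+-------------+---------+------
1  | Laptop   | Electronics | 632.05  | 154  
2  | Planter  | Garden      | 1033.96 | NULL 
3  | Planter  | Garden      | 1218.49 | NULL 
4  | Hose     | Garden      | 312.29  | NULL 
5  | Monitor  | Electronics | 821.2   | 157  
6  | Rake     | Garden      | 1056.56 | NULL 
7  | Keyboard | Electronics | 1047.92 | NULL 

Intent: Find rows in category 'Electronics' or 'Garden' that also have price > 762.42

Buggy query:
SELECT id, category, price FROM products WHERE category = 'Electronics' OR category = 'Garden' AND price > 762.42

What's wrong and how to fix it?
Bug: AND binds tighter than OR, so this parses as category = 'Electronics' OR (category = 'Garden' AND price > 762.42)

Fix: Group the OR with parentheses (or use IN), then AND the threshold

Corrected query:
SELECT id, category, price FROM products WHERE (category = 'Electronics' OR category = 'Garden') AND price > 762.42

Result:
id | category    | price  
---+-------------+--------
2  | Garden      | 1033.96
3  | Garden      | 1218.49
5  | Electronics | 821.2  
6  | Garden      | 1056.56
7  | Electronics | 1047.92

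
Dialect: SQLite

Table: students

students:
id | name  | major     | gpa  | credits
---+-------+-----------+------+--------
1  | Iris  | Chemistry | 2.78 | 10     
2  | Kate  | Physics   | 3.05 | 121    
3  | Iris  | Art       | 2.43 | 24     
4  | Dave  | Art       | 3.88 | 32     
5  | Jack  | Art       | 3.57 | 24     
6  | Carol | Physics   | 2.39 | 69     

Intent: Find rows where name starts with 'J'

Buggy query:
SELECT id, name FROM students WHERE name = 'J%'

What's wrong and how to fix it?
Bug: '=' compares the literal string including the % character; pattern matching needs LIKE

Fix: Replace '=' with LIKE so 'J%' is treated as a pattern

Corrected query:
SELECT id, name FROM students WHERE name LIKE 'J%'

Result:
id | name
---+-----
5  | Jack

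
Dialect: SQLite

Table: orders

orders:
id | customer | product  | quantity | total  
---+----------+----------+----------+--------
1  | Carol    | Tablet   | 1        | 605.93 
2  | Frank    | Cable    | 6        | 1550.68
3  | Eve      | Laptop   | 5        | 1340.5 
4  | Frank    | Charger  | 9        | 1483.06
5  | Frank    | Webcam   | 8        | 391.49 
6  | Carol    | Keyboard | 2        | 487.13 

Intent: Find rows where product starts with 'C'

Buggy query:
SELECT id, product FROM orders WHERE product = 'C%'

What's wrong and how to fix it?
Bug: '=' compares the literal string including the % character; pattern matching needs LIKE

Fix: Use LIKE for wildcard pattern matching

Corrected query:
SELECT id, product FROM orders WHERE product LIKE 'C%'

Result:
id | product
---+--------
2  | Cable  
4  | Charger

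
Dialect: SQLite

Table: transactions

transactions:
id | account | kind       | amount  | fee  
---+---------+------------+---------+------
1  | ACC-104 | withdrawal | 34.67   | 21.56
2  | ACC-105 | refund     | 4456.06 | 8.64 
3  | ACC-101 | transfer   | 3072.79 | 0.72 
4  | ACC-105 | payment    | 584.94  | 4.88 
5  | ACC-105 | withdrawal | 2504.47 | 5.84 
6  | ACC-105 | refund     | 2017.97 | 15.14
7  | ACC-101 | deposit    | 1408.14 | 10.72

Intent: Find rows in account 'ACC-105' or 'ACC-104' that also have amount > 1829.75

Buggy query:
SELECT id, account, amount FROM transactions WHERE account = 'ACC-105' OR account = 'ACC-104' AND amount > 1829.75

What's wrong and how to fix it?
Bug: AND binds tighter than OR, so this parses as account = 'ACC-105' OR (account = 'ACC-104' AND amount > 1829.75)

Fix: Add parentheses around the OR so the AND applies to both alternatives

Corrected query:
SELECT id, account, amount FROM transactions WHERE (account = 'ACC-105' OR account = 'ACC-104') AND amount > 1829.75

Result:
id | account | amount 
---+---------+--------
2  | ACC-105 | 4456.06
5  | ACC-105 | 2504.47
6  | ACC-105 | 2017.97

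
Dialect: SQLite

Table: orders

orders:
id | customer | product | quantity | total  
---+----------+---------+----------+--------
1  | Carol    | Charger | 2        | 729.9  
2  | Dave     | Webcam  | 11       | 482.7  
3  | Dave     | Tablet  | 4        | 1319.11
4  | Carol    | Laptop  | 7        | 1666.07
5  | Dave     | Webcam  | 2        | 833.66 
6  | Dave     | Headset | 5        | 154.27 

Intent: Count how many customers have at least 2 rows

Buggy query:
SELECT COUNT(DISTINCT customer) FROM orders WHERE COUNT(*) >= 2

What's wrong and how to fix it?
Bug: COUNT(*) cannot appear in WHERE; the per-group count doesn't exist yet

Fix: Use a subquery that GROUPs and filters with HAVING, then count its rows

Corrected query:
SELECT COUNT(*) FROM (SELECT customer FROM orders GROUP BY customer HAVING COUNT(*) >= 2)

Result:
COUNT(*)
--------
2       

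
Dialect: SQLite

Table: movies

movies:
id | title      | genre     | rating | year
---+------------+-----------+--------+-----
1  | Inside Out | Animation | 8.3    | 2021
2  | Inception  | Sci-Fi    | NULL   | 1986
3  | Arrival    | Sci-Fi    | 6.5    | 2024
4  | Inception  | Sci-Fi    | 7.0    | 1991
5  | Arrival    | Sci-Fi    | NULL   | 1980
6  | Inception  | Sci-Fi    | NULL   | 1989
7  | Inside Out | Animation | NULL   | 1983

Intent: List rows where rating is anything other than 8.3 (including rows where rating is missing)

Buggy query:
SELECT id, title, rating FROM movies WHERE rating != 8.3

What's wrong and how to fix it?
Bug: 'rating != 8.3' is unknown when rating is NULL, so NULL rows are silently excluded

Fix: Handle NULL separately with IS NULL alongside the inequality

Corrected query:
SELECT id, title, rating FROM movies WHERE rating != 8.3 OR rating IS NULL

Result:
id | title      | rating
---+------------+-------
2  | Inception  | NULL  
3  | Arrival    | 6.5   
4  | Inception  | 7     
5  | Arrival    | NULL  
6  | Inception  | NULL  
7  | Inside Out | NULL  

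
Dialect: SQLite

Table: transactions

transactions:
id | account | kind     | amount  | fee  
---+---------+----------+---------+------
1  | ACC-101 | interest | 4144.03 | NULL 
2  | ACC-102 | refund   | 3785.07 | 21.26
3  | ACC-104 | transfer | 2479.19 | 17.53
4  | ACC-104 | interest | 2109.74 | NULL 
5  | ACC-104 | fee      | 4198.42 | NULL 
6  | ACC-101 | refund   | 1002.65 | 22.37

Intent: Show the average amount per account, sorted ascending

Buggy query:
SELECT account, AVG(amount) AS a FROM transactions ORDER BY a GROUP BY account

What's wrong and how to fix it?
Bug: GROUP BY must precede ORDER BY

Fix: Move ORDER BY to the end, after GROUP BY

Corrected query:
SELECT account, AVG(amount) AS a FROM transactions GROUP BY account ORDER BY a

Result:
account | a          
--------+------------
ACC-101 | 2573.34    
ACC-104 | 2929.116667
ACC-102 | 3785.07    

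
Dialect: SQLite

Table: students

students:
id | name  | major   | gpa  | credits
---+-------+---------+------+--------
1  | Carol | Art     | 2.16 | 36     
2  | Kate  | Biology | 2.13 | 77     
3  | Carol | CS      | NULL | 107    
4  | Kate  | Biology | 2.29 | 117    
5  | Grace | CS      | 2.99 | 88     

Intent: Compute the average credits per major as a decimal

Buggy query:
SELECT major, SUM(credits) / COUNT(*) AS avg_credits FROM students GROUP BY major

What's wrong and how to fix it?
Bug: Both operands are integers, so '/' performs integer division and truncates

Fix: Cast one side to REAL so the division keeps the fractional part

Corrected query:
SELECT major, SUM(credits) * 1.0 / COUNT(*) AS avg_credits FROM students GROUP BY major

Result:
major   | avg_credits
--------+------------
Art     | 36         
Biology | 97         
CS      | 97.5       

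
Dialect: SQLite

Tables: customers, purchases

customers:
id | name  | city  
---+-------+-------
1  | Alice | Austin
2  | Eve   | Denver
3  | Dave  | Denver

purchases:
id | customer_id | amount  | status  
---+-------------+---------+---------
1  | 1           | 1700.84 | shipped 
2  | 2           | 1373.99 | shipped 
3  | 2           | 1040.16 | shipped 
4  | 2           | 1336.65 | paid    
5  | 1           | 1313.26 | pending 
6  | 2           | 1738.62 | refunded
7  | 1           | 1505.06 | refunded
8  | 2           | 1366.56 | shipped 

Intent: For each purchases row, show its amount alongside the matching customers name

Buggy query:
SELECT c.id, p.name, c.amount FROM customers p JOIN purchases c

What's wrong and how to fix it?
Bug: Missing join condition: each purchases row is matched to all customers rows instead of just its own

Fix: Add ON c.customer_id = p.id to the JOIN

Corrected query:
SELECT c.id, p.name, c.amount FROM customers p JOIN purchases c ON c.customer_id = p.id

Result:
id | name  | amount 
---+-------+--------
1  | Alice | 1700.84
2  | Eve   | 1373.99
3  | Eve   | 1040.16
4  | Eve   | 1336.65
5  | Alice | 1313.26
6  | Eve   | 1738.62
7  | Alice | 1505.06
8  | Eve   | 1366.56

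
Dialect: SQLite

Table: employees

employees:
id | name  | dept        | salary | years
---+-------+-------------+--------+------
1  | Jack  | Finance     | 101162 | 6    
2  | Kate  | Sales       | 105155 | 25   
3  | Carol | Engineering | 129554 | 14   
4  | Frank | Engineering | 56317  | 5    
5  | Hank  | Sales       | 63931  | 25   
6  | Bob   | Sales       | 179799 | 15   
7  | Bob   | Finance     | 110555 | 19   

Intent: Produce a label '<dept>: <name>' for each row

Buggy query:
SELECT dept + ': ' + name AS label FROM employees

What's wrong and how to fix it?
Bug: SQLite uses || for string concatenation; + coerces text to numbers (yielding 0)

Fix: Use the || operator for string concatenation

Corrected query:
SELECT dept || ': ' || name AS label FROM employees

Result:
label             
------------------
Finance: Jack     
Sales: Kate       
Engineering: Carol
Engineering: Frank
Sales: Hank       
Sales: Bob        
Finance: Bob      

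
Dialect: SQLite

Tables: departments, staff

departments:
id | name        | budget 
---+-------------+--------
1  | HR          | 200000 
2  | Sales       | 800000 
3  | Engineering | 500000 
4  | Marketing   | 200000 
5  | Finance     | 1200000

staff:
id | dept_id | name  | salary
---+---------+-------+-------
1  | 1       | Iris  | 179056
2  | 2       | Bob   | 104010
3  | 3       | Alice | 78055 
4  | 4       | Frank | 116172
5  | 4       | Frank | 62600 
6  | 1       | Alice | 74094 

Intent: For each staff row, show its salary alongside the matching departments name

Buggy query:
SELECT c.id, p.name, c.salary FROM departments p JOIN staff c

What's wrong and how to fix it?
Bug: JOIN with no ON clause produces a cartesian product; every staff row pairs with every departments row

Fix: Add ON c.dept_id = p.id to the JOIN

Corrected query:
SELECT c.id, p.name, c.salary FROM departments p JOIN staff c ON c.dept_id = p.id

Result:
id | name        | salary
---+-------------+-------
1  | HR          | 179056
2  | Sales       | 104010
3  | Engineering | 78055 
4  | Marketing   | 116172
5  | Marketing   | 62600 
6  | HR          | 74094 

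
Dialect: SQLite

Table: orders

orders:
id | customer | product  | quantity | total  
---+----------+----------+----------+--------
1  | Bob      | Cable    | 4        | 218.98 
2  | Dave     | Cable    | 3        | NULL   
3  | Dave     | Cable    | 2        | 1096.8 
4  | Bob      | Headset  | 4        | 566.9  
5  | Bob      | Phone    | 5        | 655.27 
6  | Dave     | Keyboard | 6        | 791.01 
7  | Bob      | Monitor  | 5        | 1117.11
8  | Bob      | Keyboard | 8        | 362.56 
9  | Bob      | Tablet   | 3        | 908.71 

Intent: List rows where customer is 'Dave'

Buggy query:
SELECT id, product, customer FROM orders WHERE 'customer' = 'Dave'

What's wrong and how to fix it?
Bug: Single quotes denote string literals in SQL; the column name is being compared as a constant string

Fix: Remove the quotes around the column name (or use double quotes for an identifier)

Corrected query:
SELECT id, product, customer FROM orders WHERE customer = 'Dave'

Result:
id | product  | customer
---+----------+---------
2  | Cable    | Dave    
3  | Cable    | Dave    
6  | Keyboard | Dave    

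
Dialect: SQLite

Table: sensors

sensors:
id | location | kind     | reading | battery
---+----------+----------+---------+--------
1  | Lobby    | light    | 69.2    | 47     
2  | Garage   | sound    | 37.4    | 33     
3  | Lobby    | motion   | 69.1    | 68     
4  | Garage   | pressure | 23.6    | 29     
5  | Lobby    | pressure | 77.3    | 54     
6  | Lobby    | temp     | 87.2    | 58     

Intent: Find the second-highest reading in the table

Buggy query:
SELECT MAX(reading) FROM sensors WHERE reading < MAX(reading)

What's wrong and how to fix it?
Bug: The inner MAX is an aggregate inside WHERE, which is not allowed

Fix: Compute the overall MAX in a subquery, then take MAX of rows below it

Corrected query:
SELECT MAX(reading) FROM sensors WHERE reading < (SELECT MAX(reading) FROM sensors)

Result:
MAX(reading)
------------
77.3        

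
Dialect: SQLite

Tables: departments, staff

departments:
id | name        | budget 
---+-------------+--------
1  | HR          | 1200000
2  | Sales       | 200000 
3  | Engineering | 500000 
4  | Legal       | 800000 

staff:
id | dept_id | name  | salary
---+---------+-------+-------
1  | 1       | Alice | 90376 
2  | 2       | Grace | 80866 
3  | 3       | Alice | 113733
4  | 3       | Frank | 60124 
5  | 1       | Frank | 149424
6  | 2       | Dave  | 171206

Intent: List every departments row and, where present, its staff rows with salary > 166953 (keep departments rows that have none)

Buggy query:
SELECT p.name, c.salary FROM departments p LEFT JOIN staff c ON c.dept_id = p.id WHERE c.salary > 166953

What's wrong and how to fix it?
Bug: A WHERE condition on the right-hand table after LEFT JOIN drops unmatched parents

Fix: Move the right-table condition into the ON clause so unmatched parents are kept

Corrected query:
SELECT p.name, c.salary FROM departments p LEFT JOIN staff c ON c.dept_id = p.id AND c.salary > 166953

Result:
name        | salary
------------+-------
HR          | NULL  
Sales       | 171206
Engineering | NULL  
Legal       | NULL  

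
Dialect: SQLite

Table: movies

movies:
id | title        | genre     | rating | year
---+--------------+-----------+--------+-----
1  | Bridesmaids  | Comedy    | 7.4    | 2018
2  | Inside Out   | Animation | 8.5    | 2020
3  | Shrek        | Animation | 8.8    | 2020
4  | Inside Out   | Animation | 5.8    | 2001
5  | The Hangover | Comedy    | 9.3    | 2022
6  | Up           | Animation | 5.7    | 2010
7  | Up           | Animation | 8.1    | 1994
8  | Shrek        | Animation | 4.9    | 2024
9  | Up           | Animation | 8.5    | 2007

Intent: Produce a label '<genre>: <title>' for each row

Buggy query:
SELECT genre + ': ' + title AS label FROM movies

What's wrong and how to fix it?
Bug: '+' is numeric addition; on text columns SQLite converts them to 0 instead of concatenating

Fix: Use the || operator for string concatenation

Corrected query:
SELECT genre || ': ' || title AS label FROM movies

Result:
label                
---------------------
Comedy: Bridesmaids  
Animation: Inside Out
Animation: Shrek     
Animation: Inside Out
Comedy: The Hangover 
Animation: Up        
Animation: Up        
Animation: Shrek     
Animation: Up        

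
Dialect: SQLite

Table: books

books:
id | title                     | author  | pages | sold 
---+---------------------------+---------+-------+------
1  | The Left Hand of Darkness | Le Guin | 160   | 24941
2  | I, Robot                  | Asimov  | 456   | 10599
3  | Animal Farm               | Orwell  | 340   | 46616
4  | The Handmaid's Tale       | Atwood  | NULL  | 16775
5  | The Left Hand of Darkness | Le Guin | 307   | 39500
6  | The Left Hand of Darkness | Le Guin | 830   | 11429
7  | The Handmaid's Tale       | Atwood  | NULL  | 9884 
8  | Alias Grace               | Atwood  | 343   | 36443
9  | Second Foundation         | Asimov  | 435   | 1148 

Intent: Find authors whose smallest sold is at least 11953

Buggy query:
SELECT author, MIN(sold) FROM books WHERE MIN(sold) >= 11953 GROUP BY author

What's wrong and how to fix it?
Bug: Aggregates like MIN are computed per group after WHERE runs

Fix: Use HAVING for the per-group MIN condition

Corrected query:
SELECT author, MIN(sold) FROM books GROUP BY author HAVING MIN(sold) >= 11953

Result:
author | MIN(sold)
-------+----------
Orwell | 46616    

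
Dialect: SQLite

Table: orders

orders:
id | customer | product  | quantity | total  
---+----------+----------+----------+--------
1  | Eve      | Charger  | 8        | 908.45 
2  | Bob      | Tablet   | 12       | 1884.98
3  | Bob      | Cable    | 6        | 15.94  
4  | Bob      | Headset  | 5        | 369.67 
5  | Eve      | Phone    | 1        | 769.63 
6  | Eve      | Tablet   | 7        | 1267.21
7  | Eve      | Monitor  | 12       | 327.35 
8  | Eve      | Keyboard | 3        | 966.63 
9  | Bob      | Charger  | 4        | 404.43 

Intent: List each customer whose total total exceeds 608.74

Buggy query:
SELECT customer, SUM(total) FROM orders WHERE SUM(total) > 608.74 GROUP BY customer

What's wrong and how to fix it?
Bug: WHERE runs before GROUP BY, so aggregates aren't available there

Fix: Use HAVING (which filters groups after aggregation) instead of WHERE

Corrected query:
SELECT customer, SUM(total) FROM orders GROUP BY customer HAVING SUM(total) > 608.74

Result:
customer | SUM(total)
---------+-----------
Bob      | 2675.02   
Eve      | 4239.27   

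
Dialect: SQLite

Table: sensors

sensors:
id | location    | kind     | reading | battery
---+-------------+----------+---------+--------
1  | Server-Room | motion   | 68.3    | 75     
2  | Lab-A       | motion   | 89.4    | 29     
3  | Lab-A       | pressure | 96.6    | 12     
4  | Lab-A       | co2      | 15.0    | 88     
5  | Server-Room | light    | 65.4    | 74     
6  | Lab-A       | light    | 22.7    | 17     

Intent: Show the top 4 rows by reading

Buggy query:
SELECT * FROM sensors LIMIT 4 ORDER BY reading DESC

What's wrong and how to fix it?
Bug: ORDER BY cannot follow LIMIT; LIMIT is the final clause

Fix: Sort with ORDER BY, then apply LIMIT

Corrected query:
SELECT * FROM sensors ORDER BY reading DESC LIMIT 4

Result:
id | location    | kind     | reading | battery
---+-------------+----------+---------+--------
3  | Lab-A       | pressure | 96.6    | 12     
2  | Lab-A       | motion   | 89.4    | 29     
1  | Server-Room | motion   | 68.3    | 75     
5  | Server-Room | light    | 65.4    | 74     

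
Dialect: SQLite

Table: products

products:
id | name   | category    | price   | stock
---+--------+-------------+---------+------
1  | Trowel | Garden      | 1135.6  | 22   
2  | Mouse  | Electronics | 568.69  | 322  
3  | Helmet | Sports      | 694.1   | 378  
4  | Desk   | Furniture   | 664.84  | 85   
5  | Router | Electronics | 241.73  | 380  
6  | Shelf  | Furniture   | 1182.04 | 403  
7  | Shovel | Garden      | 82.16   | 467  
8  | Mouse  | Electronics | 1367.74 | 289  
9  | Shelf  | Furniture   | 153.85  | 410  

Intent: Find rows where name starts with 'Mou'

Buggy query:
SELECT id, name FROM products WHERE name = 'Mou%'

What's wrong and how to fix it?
Bug: Wildcards only work with LIKE; '=' treats '%' as a literal character

Fix: Replace '=' with LIKE so 'Mou%' is treated as a pattern

Corrected query:
SELECT id, name FROM products WHERE name LIKE 'Mou%'

Result:
id | name 
---+------
2  | Mouse
8  | Mouse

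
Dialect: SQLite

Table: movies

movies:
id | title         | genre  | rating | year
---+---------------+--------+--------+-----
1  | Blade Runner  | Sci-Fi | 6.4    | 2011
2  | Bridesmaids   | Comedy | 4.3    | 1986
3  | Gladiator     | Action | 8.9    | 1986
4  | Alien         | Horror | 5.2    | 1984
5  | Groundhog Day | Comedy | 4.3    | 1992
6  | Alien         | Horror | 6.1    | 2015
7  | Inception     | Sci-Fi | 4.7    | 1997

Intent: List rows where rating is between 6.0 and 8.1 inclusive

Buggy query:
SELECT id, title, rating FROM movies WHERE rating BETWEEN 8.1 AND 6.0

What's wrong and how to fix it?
Bug: The bounds are reversed; BETWEEN a AND b requires a <= b to match anything

Fix: Swap the bounds so the smaller value comes first

Corrected query:
SELECT id, title, rating FROM movies WHERE rating BETWEEN 6.0 AND 8.1

Result:
id | title        | rating
---+--------------+-------
1  | Blade Runner | 6.4   
6  | Alien        | 6.1   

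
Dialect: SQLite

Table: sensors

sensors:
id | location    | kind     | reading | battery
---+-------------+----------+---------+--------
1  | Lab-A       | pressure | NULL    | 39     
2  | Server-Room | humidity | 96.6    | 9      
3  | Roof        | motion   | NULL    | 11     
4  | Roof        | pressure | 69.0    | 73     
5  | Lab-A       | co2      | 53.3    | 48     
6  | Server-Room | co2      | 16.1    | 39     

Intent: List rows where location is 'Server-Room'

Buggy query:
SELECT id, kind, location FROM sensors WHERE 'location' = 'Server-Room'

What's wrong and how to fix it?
Bug: 'location' in single quotes is a string literal, not the column; the comparison is literal-vs-literal and never true

Fix: Reference the column as location without single quotes

Corrected query:
SELECT id, kind, location FROM sensors WHERE location = 'Server-Room'

Result:
id | kind     | location   
---+----------+------------
2  | humidity | Server-Room
6  | co2      | Server-Room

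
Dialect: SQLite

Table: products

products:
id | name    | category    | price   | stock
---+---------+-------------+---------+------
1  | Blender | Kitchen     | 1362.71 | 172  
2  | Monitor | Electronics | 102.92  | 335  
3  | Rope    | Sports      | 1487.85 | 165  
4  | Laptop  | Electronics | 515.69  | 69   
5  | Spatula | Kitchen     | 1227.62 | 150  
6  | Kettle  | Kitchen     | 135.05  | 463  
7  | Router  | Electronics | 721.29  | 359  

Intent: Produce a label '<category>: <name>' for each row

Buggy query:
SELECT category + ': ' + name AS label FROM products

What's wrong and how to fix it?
Bug: SQLite uses || for string concatenation; + coerces text to numbers (yielding 0)

Fix: Use the || operator for string concatenation

Corrected query:
SELECT category || ': ' || name AS label FROM products

Result:
label               
--------------------
Kitchen: Blender    
Electronics: Monitor
Sports: Rope        
Electronics: Laptop 
Kitchen: Spatula    
Kitchen: Kettle     
Electronics: Router 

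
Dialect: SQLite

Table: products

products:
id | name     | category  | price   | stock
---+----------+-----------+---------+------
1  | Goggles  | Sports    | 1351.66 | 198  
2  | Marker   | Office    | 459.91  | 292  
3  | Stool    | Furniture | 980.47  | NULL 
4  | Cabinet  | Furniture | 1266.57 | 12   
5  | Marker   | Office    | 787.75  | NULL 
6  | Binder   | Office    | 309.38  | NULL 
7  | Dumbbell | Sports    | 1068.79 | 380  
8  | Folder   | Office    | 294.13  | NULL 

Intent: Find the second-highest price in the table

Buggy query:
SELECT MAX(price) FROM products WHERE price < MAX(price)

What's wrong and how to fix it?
Bug: MAX(price) on the right of the comparison is an aggregate-in-WHERE error

Fix: Put the inner MAX in a scalar subquery

Corrected query:
SELECT MAX(price) FROM products WHERE price < (SELECT MAX(price) FROM products)

Result:
MAX(price)
----------
1266.57   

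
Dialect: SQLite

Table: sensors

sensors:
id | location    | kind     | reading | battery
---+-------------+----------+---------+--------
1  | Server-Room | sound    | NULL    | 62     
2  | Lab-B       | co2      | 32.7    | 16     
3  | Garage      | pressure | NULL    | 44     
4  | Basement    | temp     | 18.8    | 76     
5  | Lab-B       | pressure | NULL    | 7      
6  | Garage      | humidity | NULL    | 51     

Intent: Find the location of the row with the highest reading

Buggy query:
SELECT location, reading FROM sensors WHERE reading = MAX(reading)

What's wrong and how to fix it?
Bug: MAX(reading) is an aggregate and cannot be used directly in WHERE

Fix: Wrap MAX in a scalar subquery so WHERE compares against a single value

Corrected query:
SELECT location, reading FROM sensors WHERE reading = (SELECT MAX(reading) FROM sensors)

Result:
location | reading
---------+--------
Lab-B    | 32.7   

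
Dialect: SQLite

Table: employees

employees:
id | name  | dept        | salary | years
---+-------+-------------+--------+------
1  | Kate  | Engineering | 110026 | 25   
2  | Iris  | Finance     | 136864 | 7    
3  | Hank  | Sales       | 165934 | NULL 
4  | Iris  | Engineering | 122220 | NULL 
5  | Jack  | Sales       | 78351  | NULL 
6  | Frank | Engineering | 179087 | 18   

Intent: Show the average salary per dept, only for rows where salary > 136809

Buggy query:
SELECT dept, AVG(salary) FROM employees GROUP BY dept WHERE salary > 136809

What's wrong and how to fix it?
Bug: WHERE cannot follow GROUP BY

Fix: Place WHERE between FROM and GROUP BY

Corrected query:
SELECT dept, AVG(salary) FROM employees WHERE salary > 136809 GROUP BY dept

Result:
dept        | AVG(salary)
------------+------------
Engineering | 179087     
Finance     | 136864     
Sales       | 165934     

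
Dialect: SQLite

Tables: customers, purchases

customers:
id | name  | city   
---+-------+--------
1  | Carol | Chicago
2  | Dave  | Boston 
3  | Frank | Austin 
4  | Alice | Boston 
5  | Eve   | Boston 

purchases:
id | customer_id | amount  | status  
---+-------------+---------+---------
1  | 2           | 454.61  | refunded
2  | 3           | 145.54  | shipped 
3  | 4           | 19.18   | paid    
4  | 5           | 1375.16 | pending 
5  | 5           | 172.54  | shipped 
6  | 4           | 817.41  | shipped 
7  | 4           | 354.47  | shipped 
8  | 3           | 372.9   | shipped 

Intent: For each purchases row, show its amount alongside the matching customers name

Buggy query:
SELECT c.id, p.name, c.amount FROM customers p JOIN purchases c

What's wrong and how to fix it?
Bug: Missing join condition: each purchases row is matched to all customers rows instead of just its own

Fix: Add ON c.customer_id = p.id to the JOIN

Corrected query:
SELECT c.id, p.name, c.amount FROM customers p JOIN purchases c ON c.customer_id = p.id

Result:
id | name  | amount 
---+-------+--------
1  | Dave  | 454.61 
2  | Frank | 145.54 
3  | Alice | 19.18  
4  | Eve   | 1375.16
5  | Eve   | 172.54 
6  | Alice | 817.41 
7  | Alice | 354.47 
8  | Frank | 372.9  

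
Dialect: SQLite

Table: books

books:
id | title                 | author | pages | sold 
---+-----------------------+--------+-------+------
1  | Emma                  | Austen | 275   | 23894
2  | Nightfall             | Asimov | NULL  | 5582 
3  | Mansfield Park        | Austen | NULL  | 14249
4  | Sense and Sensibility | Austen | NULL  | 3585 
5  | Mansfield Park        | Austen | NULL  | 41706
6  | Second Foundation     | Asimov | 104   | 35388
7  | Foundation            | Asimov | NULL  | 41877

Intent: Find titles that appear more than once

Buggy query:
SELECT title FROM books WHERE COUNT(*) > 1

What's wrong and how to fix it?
Bug: WHERE can't reference COUNT(*); aggregates are computed after WHERE

Fix: Group first, then use HAVING for the count condition

Corrected query:
SELECT title FROM books GROUP BY title HAVING COUNT(*) > 1

Result:
title         
--------------
Mansfield Park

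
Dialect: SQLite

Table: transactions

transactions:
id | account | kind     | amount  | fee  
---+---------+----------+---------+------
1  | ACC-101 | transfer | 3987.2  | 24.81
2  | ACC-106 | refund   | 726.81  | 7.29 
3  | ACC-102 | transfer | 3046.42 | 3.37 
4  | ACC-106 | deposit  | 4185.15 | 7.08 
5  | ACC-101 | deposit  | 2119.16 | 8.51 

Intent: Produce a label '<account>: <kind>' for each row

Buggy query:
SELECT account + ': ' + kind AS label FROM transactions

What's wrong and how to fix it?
Bug: '+' is numeric addition; on text columns SQLite converts them to 0 instead of concatenating

Fix: Use the || operator for string concatenation

Corrected query:
SELECT account || ': ' || kind AS label FROM transactions

Result:
label            
-----------------
ACC-101: transfer
ACC-106: refund  
ACC-102: transfer
ACC-106: deposit 
ACC-101: deposit 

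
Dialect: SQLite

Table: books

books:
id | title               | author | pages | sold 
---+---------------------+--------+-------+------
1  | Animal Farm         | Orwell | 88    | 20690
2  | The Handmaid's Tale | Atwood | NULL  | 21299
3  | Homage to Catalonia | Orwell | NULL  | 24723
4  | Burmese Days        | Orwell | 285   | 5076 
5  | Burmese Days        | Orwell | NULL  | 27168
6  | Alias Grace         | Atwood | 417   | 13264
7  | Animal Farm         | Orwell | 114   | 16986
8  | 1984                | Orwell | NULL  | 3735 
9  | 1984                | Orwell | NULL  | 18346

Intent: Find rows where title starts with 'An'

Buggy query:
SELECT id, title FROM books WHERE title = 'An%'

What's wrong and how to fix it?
Bug: Wildcards only work with LIKE; '=' treats '%' as a literal character

Fix: Replace '=' with LIKE so 'An%' is treated as a pattern

Corrected query:
SELECT id, title FROM books WHERE title LIKE 'An%'

Result:
id | title      
---+------------
1  | Animal Farm
7  | Animal Farm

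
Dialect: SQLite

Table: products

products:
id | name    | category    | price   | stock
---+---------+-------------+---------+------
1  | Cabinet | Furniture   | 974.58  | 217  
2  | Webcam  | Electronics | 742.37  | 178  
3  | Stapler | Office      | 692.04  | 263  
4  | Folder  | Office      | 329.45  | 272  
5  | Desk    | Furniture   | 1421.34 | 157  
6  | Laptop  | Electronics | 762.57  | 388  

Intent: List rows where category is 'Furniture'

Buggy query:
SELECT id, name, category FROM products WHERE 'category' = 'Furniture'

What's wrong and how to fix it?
Bug: 'category' in single quotes is a string literal, not the column; the comparison is literal-vs-literal and never true

Fix: Reference the column as category without single quotes

Corrected query:
SELECT id, name, category FROM products WHERE category = 'Furniture'

Result:
id | name    | category 
---+---------+----------
1  | Cabinet | Furniture
5  | Desk    | Furniture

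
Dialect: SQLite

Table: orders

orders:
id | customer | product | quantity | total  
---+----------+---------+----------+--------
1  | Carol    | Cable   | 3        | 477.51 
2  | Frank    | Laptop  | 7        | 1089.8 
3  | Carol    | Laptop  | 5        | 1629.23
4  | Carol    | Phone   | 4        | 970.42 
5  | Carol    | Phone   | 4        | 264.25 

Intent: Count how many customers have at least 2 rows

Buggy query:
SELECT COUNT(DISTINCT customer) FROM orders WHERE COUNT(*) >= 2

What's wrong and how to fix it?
Bug: WHERE filters individual rows, not groups, so a group-level COUNT is invalid there

Fix: Use a subquery that GROUPs and filters with HAVING, then count its rows

Corrected query:
SELECT COUNT(*) FROM (SELECT customer FROM orders GROUP BY customer HAVING COUNT(*) >= 2)

Result:
COUNT(*)
--------
1       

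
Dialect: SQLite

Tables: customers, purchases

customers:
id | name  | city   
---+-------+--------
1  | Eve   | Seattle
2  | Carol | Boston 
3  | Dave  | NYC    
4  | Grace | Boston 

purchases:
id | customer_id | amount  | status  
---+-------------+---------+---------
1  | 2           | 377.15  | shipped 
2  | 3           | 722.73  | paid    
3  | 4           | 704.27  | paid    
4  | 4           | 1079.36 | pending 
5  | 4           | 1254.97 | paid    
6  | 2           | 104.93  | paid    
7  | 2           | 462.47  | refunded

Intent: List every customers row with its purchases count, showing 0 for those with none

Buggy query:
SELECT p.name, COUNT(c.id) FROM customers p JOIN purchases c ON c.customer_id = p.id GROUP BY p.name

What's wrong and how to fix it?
Bug: An inner join excludes parents with zero children

Fix: Switch to LEFT JOIN to retain unmatched parent rows

Corrected query:
SELECT p.name, COUNT(c.id) FROM customers p LEFT JOIN purchases c ON c.customer_id = p.id GROUP BY p.name

Result:
name  | COUNT(c.id)
------+------------
Carol | 3          
Dave  | 1          
Eve   | 0          
Grace | 3          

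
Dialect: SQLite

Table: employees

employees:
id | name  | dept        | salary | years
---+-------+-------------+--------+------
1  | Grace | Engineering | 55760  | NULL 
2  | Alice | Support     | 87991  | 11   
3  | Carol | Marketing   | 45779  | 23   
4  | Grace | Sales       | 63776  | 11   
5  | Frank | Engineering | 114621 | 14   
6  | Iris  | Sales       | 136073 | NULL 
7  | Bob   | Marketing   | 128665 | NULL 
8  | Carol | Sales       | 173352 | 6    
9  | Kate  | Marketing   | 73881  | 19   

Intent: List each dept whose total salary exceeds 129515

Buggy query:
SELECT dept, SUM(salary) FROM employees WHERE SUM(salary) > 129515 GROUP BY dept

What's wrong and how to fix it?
Bug: Aggregate functions cannot appear in a WHERE clause

Fix: Use HAVING (which filters groups after aggregation) instead of WHERE

Corrected query:
SELECT dept, SUM(salary) FROM employees GROUP BY dept HAVING SUM(salary) > 129515

Result:
dept        | SUM(salary)
------------+------------
Engineering | 170381     
Marketing   | 248325     
Sales       | 373201     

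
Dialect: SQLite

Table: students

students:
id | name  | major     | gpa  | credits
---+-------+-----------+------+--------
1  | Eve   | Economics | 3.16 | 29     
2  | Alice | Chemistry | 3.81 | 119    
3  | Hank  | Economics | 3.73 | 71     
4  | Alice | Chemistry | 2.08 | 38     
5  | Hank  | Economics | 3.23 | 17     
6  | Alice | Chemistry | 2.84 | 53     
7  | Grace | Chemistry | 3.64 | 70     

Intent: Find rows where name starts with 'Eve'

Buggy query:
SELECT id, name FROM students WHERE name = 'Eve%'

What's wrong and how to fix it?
Bug: '=' compares the literal string including the % character; pattern matching needs LIKE

Fix: Replace '=' with LIKE so 'Eve%' is treated as a pattern

Corrected query:
SELECT id, name FROM students WHERE name LIKE 'Eve%'

Result:
id | name
---+-----
1  | Eve 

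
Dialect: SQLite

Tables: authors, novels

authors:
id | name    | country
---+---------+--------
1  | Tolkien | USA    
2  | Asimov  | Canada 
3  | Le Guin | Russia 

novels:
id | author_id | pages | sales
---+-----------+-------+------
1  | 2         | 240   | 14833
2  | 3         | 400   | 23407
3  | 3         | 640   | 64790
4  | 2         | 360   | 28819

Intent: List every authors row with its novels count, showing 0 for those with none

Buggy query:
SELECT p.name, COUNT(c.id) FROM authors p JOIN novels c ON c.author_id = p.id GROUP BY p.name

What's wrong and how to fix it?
Bug: INNER JOIN drops authors rows that have no matching novels rows

Fix: Switch to LEFT JOIN to retain unmatched parent rows

Corrected query:
SELECT p.name, COUNT(c.id) FROM authors p LEFT JOIN novels c ON c.author_id = p.id GROUP BY p.name

Result:
name    | COUNT(c.id)
--------+------------
Asimov  | 2          
Le Guin | 2          
Tolkien | 0          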